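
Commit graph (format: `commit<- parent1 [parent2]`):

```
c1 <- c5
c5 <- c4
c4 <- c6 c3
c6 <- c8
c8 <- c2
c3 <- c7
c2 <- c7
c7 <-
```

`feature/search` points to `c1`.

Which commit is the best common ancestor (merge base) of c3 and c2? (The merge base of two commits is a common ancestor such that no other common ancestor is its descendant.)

c7

Ancestors of c3: {c3, c7}.
Ancestors of c2: {c2, c7}.
Common ancestors: {c7}.
The only common ancestor is c7, so it is the merge base.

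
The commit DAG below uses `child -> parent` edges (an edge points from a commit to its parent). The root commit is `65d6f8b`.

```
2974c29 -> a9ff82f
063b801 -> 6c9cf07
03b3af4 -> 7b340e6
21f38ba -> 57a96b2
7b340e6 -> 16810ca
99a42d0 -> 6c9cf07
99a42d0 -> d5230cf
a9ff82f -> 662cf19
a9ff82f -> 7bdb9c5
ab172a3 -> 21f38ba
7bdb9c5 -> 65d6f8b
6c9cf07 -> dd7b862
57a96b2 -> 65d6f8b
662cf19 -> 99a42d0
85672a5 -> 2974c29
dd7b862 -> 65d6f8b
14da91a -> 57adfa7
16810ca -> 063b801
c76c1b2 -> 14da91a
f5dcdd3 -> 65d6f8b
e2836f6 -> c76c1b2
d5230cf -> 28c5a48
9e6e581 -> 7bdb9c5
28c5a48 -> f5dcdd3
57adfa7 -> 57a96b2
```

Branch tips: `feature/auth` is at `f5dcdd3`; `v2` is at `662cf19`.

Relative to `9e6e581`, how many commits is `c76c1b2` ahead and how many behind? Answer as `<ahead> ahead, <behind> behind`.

Reachable from c76c1b2: {14da91a, 57a96b2, 57adfa7, 65d6f8b, c76c1b2}.
Reachable from 9e6e581: {65d6f8b, 7bdb9c5, 9e6e581}.
Only in c76c1b2's history (ahead): {14da91a, 57a96b2, 57adfa7, c76c1b2} — 4.
Only in 9e6e581's history (behind): {7bdb9c5, 9e6e581} — 2.

4 ahead, 2 behind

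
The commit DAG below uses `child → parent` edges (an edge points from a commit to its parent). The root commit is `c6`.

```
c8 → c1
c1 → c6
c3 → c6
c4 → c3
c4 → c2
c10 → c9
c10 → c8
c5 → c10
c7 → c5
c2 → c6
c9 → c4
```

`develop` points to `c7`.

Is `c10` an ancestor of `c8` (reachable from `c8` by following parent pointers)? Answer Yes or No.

No

Ancestors of c8: {c1, c6, c8}.
c10 is not in that set, so it is not an ancestor of c8.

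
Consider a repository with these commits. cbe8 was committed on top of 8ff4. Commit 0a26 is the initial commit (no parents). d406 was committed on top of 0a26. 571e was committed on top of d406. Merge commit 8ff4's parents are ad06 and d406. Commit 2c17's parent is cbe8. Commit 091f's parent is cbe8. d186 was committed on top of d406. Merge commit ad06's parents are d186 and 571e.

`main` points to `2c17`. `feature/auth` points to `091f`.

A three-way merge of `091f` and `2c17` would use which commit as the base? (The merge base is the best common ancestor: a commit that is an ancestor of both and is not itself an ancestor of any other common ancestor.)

Ancestors of 091f: {091f, 0a26, 571e, 8ff4, ad06, cbe8, d186, d406}.
Ancestors of 2c17: {0a26, 2c17, 571e, 8ff4, ad06, cbe8, d186, d406}.
Common ancestors: {0a26, 571e, 8ff4, ad06, cbe8, d186, d406}.
Among these, cbe8 is not an ancestor of any other common ancestor — it is the merge base.

cbe8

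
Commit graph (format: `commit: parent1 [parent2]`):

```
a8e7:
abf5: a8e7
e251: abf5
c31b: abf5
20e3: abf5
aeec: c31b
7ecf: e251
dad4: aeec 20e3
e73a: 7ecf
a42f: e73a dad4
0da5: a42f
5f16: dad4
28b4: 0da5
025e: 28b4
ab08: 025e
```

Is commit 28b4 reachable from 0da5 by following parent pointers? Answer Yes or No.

No

Ancestors of 0da5: {0da5, 20e3, 7ecf, a42f, a8e7, abf5, aeec, c31b, dad4, e251, e73a}.
28b4 is not in that set, so it is not an ancestor of 0da5.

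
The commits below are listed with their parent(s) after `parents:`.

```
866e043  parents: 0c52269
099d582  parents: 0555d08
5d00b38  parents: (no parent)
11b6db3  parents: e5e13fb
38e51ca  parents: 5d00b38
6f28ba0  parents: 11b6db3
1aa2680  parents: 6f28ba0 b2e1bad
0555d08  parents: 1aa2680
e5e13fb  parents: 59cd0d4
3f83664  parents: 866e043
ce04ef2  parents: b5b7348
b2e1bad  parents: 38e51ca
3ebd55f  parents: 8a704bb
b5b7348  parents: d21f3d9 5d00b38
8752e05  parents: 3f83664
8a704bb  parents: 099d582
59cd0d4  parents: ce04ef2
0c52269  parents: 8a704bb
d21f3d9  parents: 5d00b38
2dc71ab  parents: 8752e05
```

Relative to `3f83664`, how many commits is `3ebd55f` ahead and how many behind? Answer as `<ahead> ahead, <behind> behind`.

1 ahead, 3 behind

Reachable from 3ebd55f: {0555d08, 099d582, 11b6db3, 1aa2680, 38e51ca, 3ebd55f, 59cd0d4, 5d00b38, 6f28ba0, 8a704bb, b2e1bad, b5b7348, ce04ef2, d21f3d9, e5e13fb}.
Reachable from 3f83664: {0555d08, 099d582, 0c52269, 11b6db3, 1aa2680, 38e51ca, 3f83664, 59cd0d4, 5d00b38, 6f28ba0, 866e043, 8a704bb, b2e1bad, b5b7348, ce04ef2, d21f3d9, e5e13fb}.
Only in 3ebd55f's history (ahead): {3ebd55f} — 1.
Only in 3f83664's history (behind): {0c52269, 3f83664, 866e043} — 3.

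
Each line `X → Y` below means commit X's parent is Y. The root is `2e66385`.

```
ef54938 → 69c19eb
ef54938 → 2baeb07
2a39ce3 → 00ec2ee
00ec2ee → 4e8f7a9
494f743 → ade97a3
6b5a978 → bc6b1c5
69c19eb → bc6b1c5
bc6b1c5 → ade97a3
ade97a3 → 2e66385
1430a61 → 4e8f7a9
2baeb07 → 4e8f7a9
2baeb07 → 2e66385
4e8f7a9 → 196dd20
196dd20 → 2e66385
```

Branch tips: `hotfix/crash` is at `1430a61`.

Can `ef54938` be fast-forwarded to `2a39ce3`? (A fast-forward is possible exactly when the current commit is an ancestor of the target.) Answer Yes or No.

No

A fast-forward from ef54938 to 2a39ce3 is possible iff ef54938 is an ancestor of 2a39ce3.
Ancestors of 2a39ce3: {00ec2ee, 196dd20, 2a39ce3, 2e66385, 4e8f7a9}.
ef54938 is not among them, so fast-forward is not possible.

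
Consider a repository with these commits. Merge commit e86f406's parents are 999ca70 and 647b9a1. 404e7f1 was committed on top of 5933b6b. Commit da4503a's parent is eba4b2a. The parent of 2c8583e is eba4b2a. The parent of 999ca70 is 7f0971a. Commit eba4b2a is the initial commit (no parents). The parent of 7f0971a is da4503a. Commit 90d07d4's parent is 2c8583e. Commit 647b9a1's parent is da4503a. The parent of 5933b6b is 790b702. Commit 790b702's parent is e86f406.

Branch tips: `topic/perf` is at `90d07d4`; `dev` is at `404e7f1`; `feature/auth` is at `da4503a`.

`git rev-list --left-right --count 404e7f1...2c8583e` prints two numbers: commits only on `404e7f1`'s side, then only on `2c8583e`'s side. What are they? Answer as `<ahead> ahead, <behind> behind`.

8 ahead, 1 behind

Reachable from 404e7f1: {404e7f1, 5933b6b, 647b9a1, 790b702, 7f0971a, 999ca70, da4503a, e86f406, eba4b2a}.
Reachable from 2c8583e: {2c8583e, eba4b2a}.
Only in 404e7f1's history (ahead): {404e7f1, 5933b6b, 647b9a1, 790b702, 7f0971a, 999ca70, da4503a, e86f406} — 8.
Only in 2c8583e's history (behind): {2c8583e} — 1.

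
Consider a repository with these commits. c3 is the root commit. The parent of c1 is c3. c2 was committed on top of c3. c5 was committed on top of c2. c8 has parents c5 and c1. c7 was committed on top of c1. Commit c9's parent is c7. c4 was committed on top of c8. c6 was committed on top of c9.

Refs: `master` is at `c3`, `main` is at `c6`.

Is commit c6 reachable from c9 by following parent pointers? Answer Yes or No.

Ancestors of c9: {c1, c3, c7, c9}.
c6 is not in that set, so it is not an ancestor of c9.

No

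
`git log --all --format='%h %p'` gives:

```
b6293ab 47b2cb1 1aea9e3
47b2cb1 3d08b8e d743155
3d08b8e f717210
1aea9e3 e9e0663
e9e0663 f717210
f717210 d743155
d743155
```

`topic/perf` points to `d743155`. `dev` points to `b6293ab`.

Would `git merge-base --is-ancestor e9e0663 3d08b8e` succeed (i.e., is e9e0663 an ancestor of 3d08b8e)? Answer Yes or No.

Ancestors of 3d08b8e: {3d08b8e, d743155, f717210}.
e9e0663 is not in that set, so it is not an ancestor of 3d08b8e.

No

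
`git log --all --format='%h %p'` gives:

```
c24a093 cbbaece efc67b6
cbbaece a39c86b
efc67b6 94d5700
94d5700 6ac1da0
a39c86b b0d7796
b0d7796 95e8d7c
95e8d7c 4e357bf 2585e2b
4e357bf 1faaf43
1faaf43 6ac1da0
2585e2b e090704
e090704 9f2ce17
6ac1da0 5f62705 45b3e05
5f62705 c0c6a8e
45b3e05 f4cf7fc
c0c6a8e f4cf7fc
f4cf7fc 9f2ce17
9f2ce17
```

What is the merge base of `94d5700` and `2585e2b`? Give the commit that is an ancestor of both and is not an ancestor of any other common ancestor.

9f2ce17

Ancestors of 94d5700: {45b3e05, 5f62705, 6ac1da0, 94d5700, 9f2ce17, c0c6a8e, f4cf7fc}.
Ancestors of 2585e2b: {2585e2b, 9f2ce17, e090704}.
Common ancestors: {9f2ce17}.
The only common ancestor is 9f2ce17, so it is the merge base.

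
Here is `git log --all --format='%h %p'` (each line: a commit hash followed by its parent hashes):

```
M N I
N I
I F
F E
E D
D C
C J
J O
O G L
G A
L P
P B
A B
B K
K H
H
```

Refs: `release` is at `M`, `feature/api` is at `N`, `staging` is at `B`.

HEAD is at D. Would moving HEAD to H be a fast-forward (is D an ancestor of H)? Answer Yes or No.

No

A fast-forward from D to H is possible iff D is an ancestor of H.
Ancestors of H: {H}.
D is not among them, so fast-forward is not possible.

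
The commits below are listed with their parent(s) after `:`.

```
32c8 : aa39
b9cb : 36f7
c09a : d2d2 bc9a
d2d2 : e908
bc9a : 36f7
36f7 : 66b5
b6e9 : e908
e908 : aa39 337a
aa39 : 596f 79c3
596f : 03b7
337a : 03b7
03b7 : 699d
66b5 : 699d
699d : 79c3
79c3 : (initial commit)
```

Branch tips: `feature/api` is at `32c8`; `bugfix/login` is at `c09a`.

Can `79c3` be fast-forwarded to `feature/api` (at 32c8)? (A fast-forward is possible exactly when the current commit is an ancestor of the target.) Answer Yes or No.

A fast-forward from 79c3 to 32c8 is possible iff 79c3 is an ancestor of 32c8.
Ancestors of 32c8: {03b7, 32c8, 596f, 699d, 79c3, aa39}.
79c3 is among them, so fast-forward is possible.

Yes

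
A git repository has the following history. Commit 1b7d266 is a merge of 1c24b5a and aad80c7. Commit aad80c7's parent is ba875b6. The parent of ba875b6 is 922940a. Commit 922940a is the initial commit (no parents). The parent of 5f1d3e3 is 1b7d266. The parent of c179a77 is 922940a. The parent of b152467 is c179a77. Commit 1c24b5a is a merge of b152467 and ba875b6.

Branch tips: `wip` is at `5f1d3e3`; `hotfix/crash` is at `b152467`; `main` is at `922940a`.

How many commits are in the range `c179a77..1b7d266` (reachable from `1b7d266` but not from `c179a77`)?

5

Reachable from 1b7d266: {1b7d266, 1c24b5a, 922940a, aad80c7, b152467, ba875b6, c179a77}.
Reachable from c179a77: {922940a, c179a77}.
In 1b7d266's history but not c179a77's: {1b7d266, 1c24b5a, aad80c7, b152467, ba875b6} — 5 commits.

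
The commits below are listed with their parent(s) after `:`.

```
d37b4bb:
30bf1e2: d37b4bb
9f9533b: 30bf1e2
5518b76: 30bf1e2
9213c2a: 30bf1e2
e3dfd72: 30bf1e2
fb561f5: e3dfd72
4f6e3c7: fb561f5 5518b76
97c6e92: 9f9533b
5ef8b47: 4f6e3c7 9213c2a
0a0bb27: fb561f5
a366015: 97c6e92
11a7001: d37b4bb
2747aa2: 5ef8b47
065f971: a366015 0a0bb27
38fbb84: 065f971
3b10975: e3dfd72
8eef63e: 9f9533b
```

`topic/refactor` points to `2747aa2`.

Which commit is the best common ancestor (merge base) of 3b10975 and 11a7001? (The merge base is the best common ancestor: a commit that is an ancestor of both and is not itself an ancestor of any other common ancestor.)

d37b4bb

Ancestors of 3b10975: {30bf1e2, 3b10975, d37b4bb, e3dfd72}.
Ancestors of 11a7001: {11a7001, d37b4bb}.
Common ancestors: {d37b4bb}.
The only common ancestor is d37b4bb, so it is the merge base.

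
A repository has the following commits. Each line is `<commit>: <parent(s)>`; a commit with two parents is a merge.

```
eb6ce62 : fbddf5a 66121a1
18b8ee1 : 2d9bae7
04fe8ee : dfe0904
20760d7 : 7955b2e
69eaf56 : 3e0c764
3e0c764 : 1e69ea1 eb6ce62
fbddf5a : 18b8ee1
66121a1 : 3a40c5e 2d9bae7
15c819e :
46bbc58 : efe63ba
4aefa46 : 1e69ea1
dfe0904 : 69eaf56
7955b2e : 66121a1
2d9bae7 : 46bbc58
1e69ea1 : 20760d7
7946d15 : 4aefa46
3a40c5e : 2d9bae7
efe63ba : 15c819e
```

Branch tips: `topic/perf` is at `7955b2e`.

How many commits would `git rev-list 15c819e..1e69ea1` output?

Reachable from 1e69ea1: {15c819e, 1e69ea1, 20760d7, 2d9bae7, 3a40c5e, 46bbc58, 66121a1, 7955b2e, efe63ba}.
Reachable from 15c819e: {15c819e}.
In 1e69ea1's history but not 15c819e's: {1e69ea1, 20760d7, 2d9bae7, 3a40c5e, 46bbc58, 66121a1, 7955b2e, efe63ba} — 8 commits.

8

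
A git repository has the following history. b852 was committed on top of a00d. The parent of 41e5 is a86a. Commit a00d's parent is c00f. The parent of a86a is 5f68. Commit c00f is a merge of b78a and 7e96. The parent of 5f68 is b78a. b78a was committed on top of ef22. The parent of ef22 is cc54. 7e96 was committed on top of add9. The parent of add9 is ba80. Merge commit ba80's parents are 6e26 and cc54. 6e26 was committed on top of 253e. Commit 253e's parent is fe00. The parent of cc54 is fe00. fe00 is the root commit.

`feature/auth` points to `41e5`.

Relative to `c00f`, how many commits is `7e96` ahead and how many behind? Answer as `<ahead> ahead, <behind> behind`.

Reachable from 7e96: {253e, 6e26, 7e96, add9, ba80, cc54, fe00}.
Reachable from c00f: {253e, 6e26, 7e96, add9, b78a, ba80, c00f, cc54, ef22, fe00}.
Only in 7e96's history (ahead): {} — 0.
Only in c00f's history (behind): {b78a, c00f, ef22} — 3.

0 ahead, 3 behind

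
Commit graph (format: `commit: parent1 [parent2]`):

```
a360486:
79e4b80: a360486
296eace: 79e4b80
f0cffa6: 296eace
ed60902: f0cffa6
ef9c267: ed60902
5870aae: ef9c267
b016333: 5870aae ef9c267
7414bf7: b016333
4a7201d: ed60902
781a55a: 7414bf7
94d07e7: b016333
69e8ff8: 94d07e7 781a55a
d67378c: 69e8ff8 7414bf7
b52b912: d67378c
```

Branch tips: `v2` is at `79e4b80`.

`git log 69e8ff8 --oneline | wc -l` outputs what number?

Walking parent pointers from 69e8ff8: reachable set = {296eace, 5870aae, 69e8ff8, 7414bf7, 781a55a, 79e4b80, 94d07e7, a360486, b016333, ed60902, ef9c267, f0cffa6}.
That is 12 commits.

12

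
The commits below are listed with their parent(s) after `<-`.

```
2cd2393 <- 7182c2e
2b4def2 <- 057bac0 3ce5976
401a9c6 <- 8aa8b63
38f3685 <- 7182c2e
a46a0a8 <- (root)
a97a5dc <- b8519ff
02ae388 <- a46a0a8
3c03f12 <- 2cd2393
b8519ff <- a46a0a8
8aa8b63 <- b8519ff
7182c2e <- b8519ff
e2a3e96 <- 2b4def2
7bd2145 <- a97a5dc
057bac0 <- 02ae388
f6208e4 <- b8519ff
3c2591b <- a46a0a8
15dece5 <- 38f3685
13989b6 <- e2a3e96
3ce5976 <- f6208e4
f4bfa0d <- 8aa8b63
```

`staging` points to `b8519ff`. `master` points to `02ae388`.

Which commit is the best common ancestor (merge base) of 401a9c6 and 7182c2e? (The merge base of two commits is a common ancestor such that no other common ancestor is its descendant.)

Ancestors of 401a9c6: {401a9c6, 8aa8b63, a46a0a8, b8519ff}.
Ancestors of 7182c2e: {7182c2e, a46a0a8, b8519ff}.
Common ancestors: {a46a0a8, b8519ff}.
Among these, b8519ff is not an ancestor of any other common ancestor — it is the merge base.

b8519ff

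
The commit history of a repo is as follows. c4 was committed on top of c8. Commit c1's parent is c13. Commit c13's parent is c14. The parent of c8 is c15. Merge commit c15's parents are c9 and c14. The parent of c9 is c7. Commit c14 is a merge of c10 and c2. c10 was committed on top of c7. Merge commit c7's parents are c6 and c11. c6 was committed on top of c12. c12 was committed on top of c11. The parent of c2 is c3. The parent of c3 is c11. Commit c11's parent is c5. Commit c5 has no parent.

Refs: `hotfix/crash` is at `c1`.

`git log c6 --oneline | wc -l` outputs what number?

4

Walking parent pointers from c6: reachable set = {c11, c12, c5, c6}.
That is 4 commits.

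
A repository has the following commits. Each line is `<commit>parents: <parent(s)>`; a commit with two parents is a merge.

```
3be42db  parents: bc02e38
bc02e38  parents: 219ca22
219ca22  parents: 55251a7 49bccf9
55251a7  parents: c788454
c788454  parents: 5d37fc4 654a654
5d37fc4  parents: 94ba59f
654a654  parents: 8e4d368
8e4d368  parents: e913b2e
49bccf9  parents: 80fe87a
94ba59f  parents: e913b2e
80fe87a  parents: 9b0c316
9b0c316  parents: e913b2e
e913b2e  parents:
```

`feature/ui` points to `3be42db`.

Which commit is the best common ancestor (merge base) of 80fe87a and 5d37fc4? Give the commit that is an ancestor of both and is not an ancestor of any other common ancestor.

Ancestors of 80fe87a: {80fe87a, 9b0c316, e913b2e}.
Ancestors of 5d37fc4: {5d37fc4, 94ba59f, e913b2e}.
Common ancestors: {e913b2e}.
The only common ancestor is e913b2e, so it is the merge base.

e913b2e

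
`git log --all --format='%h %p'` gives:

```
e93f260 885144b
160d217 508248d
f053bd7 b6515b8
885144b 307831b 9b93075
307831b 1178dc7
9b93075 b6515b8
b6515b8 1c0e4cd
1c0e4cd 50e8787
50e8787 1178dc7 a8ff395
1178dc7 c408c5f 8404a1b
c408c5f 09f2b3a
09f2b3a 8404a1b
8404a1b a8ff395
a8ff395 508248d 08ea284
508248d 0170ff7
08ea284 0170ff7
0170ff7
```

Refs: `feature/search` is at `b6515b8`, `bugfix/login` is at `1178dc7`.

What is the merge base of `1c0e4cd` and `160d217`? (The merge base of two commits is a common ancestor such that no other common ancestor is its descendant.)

Ancestors of 1c0e4cd: {0170ff7, 08ea284, 09f2b3a, 1178dc7, 1c0e4cd, 508248d, 50e8787, 8404a1b, a8ff395, c408c5f}.
Ancestors of 160d217: {0170ff7, 160d217, 508248d}.
Common ancestors: {0170ff7, 508248d}.
Among these, 508248d is not an ancestor of any other common ancestor — it is the merge base.

508248d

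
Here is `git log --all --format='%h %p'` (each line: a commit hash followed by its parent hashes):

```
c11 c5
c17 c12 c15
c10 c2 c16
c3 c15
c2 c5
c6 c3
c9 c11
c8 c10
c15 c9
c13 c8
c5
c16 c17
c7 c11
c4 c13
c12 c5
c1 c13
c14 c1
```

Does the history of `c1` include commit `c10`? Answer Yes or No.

Yes

Ancestors of c1 (commits reachable by following parents): {c1, c10, c11, c12, c13, c15, c16, c17, c2, c5, c8, c9}.
c10 is in that set, so it is an ancestor of c1.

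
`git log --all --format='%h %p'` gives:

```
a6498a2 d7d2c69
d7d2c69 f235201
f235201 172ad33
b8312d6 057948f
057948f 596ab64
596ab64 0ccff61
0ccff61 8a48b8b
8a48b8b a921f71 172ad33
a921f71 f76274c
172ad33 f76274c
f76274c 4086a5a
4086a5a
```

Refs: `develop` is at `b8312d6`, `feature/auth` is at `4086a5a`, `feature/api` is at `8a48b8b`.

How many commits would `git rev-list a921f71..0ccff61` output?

Reachable from 0ccff61: {0ccff61, 172ad33, 4086a5a, 8a48b8b, a921f71, f76274c}.
Reachable from a921f71: {4086a5a, a921f71, f76274c}.
In 0ccff61's history but not a921f71's: {0ccff61, 172ad33, 8a48b8b} — 3 commits.

3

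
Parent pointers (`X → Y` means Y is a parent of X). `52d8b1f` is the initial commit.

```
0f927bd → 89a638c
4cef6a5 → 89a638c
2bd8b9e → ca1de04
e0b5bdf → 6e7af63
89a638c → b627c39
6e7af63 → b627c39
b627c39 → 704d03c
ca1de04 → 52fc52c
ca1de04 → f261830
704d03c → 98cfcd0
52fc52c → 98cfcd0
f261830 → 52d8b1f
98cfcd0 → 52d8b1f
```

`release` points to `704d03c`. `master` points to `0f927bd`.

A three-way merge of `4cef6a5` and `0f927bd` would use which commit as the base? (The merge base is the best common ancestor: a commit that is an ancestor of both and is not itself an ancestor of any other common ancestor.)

89a638c

Ancestors of 4cef6a5: {4cef6a5, 52d8b1f, 704d03c, 89a638c, 98cfcd0, b627c39}.
Ancestors of 0f927bd: {0f927bd, 52d8b1f, 704d03c, 89a638c, 98cfcd0, b627c39}.
Common ancestors: {52d8b1f, 704d03c, 89a638c, 98cfcd0, b627c39}.
Among these, 89a638c is not an ancestor of any other common ancestor — it is the merge base.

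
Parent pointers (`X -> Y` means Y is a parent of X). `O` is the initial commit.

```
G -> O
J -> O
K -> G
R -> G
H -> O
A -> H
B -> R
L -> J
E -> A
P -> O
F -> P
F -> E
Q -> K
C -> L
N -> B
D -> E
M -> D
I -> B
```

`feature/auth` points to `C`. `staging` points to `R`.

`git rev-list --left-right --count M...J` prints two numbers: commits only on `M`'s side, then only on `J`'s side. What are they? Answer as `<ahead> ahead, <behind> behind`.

5 ahead, 1 behind

Reachable from M: {A, D, E, H, M, O}.
Reachable from J: {J, O}.
Only in M's history (ahead): {A, D, E, H, M} — 5.
Only in J's history (behind): {J} — 1.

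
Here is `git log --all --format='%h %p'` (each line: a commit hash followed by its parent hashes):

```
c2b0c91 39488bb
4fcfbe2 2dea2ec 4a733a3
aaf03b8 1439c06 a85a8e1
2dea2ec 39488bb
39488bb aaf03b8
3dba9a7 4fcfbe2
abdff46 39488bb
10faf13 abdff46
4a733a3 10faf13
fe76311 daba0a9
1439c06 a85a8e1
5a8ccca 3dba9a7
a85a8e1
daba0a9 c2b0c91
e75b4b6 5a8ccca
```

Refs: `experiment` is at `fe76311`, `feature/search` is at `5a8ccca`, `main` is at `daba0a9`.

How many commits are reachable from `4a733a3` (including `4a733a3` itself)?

Walking parent pointers from 4a733a3: reachable set = {10faf13, 1439c06, 39488bb, 4a733a3, a85a8e1, aaf03b8, abdff46}.
That is 7 commits.

7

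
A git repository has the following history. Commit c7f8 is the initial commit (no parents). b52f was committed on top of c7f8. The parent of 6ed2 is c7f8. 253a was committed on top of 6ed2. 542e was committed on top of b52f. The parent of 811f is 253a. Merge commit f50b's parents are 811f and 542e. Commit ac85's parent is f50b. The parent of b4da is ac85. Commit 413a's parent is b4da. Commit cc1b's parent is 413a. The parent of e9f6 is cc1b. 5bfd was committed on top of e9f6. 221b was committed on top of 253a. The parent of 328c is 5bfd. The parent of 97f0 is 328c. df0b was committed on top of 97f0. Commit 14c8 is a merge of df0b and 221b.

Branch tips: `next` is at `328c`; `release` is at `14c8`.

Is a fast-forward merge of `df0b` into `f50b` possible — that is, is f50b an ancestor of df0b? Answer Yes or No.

A fast-forward from f50b to df0b is possible iff f50b is an ancestor of df0b.
Ancestors of df0b: {253a, 328c, 413a, 542e, 5bfd, 6ed2, 811f, 97f0, ac85, b4da, b52f, c7f8, cc1b, df0b, e9f6, f50b}.
f50b is among them, so fast-forward is possible.

Yes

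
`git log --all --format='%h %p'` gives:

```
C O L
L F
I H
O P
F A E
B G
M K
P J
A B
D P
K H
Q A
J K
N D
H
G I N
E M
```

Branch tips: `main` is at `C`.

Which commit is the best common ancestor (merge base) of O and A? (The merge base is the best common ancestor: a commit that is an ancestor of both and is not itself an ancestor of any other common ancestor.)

P

Ancestors of O: {H, J, K, O, P}.
Ancestors of A: {A, B, D, G, H, I, J, K, N, P}.
Common ancestors: {H, J, K, P}.
Among these, P is not an ancestor of any other common ancestor — it is the merge base.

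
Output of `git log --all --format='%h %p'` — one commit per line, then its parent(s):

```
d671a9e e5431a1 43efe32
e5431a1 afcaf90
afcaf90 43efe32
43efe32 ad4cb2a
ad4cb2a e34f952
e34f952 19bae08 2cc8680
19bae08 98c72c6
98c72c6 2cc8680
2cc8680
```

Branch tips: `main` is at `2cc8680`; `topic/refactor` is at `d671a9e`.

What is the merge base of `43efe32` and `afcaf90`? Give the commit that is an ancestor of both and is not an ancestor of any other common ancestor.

Ancestors of 43efe32: {19bae08, 2cc8680, 43efe32, 98c72c6, ad4cb2a, e34f952}.
Ancestors of afcaf90: {19bae08, 2cc8680, 43efe32, 98c72c6, ad4cb2a, afcaf90, e34f952}.
Common ancestors: {19bae08, 2cc8680, 43efe32, 98c72c6, ad4cb2a, e34f952}.
Among these, 43efe32 is not an ancestor of any other common ancestor — it is the merge base.

43efe32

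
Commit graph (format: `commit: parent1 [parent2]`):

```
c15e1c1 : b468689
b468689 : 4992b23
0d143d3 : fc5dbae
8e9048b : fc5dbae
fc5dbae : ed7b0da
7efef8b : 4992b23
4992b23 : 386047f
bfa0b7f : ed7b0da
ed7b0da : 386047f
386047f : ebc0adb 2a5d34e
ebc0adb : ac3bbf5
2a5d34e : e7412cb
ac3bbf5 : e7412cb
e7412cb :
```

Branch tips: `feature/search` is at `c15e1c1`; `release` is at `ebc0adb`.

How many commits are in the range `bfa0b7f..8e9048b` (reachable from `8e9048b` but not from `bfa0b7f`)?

2

Reachable from 8e9048b: {2a5d34e, 386047f, 8e9048b, ac3bbf5, e7412cb, ebc0adb, ed7b0da, fc5dbae}.
Reachable from bfa0b7f: {2a5d34e, 386047f, ac3bbf5, bfa0b7f, e7412cb, ebc0adb, ed7b0da}.
In 8e9048b's history but not bfa0b7f's: {8e9048b, fc5dbae} — 2 commits.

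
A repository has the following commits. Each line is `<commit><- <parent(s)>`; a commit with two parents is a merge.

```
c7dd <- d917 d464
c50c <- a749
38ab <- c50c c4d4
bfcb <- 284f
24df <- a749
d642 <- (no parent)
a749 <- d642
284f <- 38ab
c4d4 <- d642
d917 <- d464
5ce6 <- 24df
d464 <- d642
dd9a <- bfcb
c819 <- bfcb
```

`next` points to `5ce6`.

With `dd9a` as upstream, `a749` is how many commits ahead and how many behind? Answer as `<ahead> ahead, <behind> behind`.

Reachable from a749: {a749, d642}.
Reachable from dd9a: {284f, 38ab, a749, bfcb, c4d4, c50c, d642, dd9a}.
Only in a749's history (ahead): {} — 0.
Only in dd9a's history (behind): {284f, 38ab, bfcb, c4d4, c50c, dd9a} — 6.

0 ahead, 6 behind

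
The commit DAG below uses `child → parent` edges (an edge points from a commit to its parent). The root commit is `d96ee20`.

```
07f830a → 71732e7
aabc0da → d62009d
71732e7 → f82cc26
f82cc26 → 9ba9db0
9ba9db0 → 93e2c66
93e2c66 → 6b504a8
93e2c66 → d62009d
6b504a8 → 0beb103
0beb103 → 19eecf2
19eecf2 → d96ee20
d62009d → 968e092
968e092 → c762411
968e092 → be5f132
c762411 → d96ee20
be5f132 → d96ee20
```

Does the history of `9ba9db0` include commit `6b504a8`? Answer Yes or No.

Ancestors of 9ba9db0 (commits reachable by following parents): {0beb103, 19eecf2, 6b504a8, 93e2c66, 968e092, 9ba9db0, be5f132, c762411, d62009d, d96ee20}.
6b504a8 is in that set, so it is an ancestor of 9ba9db0.

Yes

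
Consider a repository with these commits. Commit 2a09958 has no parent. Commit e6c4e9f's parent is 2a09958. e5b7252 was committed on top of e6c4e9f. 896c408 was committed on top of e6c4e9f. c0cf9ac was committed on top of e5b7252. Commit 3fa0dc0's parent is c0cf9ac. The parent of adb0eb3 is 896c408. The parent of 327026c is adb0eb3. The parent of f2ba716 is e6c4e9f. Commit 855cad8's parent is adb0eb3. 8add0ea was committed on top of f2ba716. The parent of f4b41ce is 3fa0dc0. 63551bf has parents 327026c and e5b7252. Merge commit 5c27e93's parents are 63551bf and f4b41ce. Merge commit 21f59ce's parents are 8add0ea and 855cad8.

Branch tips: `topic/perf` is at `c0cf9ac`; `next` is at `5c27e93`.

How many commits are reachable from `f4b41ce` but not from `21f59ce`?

4

Reachable from f4b41ce: {2a09958, 3fa0dc0, c0cf9ac, e5b7252, e6c4e9f, f4b41ce}.
Reachable from 21f59ce: {21f59ce, 2a09958, 855cad8, 896c408, 8add0ea, adb0eb3, e6c4e9f, f2ba716}.
In f4b41ce's history but not 21f59ce's: {3fa0dc0, c0cf9ac, e5b7252, f4b41ce} — 4 commits.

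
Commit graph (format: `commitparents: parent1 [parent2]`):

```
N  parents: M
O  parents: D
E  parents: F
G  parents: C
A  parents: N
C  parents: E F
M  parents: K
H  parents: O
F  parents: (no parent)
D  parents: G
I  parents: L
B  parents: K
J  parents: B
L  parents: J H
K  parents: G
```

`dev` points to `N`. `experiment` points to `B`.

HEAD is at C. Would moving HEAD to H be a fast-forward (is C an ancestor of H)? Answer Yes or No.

Yes

A fast-forward from C to H is possible iff C is an ancestor of H.
Ancestors of H: {C, D, E, F, G, H, O}.
C is among them, so fast-forward is possible.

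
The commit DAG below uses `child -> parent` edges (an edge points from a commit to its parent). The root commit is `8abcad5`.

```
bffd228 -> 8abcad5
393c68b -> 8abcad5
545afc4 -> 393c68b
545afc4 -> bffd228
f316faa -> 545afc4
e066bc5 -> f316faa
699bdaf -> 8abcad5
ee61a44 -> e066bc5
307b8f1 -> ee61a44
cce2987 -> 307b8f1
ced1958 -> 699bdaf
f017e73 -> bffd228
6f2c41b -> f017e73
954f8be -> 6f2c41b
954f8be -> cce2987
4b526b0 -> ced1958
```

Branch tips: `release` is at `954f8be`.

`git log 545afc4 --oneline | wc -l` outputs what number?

Walking parent pointers from 545afc4: reachable set = {393c68b, 545afc4, 8abcad5, bffd228}.
That is 4 commits.

4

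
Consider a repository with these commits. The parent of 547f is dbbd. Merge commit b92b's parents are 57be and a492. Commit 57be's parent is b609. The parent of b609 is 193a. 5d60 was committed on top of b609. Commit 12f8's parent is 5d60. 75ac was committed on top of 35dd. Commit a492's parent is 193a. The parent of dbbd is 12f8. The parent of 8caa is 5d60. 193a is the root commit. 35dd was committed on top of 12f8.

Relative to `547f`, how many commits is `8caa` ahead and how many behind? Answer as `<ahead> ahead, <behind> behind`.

1 ahead, 3 behind

Reachable from 8caa: {193a, 5d60, 8caa, b609}.
Reachable from 547f: {12f8, 193a, 547f, 5d60, b609, dbbd}.
Only in 8caa's history (ahead): {8caa} — 1.
Only in 547f's history (behind): {12f8, 547f, dbbd} — 3.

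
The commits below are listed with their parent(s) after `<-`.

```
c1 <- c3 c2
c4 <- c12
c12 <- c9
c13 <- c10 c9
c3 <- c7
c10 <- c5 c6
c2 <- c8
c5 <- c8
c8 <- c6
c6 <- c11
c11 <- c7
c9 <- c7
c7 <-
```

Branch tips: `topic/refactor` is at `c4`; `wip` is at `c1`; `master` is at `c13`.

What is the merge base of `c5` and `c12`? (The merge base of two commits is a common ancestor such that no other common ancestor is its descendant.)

Ancestors of c5: {c11, c5, c6, c7, c8}.
Ancestors of c12: {c12, c7, c9}.
Common ancestors: {c7}.
The only common ancestor is c7, so it is the merge base.

c7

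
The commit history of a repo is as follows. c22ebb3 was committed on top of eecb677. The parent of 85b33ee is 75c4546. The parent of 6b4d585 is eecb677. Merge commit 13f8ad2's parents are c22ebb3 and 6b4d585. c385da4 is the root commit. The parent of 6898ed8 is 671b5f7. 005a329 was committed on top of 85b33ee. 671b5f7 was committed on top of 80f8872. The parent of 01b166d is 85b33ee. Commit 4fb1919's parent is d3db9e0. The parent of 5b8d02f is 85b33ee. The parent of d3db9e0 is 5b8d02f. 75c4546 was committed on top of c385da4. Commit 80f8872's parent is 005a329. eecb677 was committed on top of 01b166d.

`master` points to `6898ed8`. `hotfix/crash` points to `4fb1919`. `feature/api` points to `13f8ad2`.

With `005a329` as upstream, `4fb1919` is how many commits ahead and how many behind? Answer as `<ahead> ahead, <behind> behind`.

3 ahead, 1 behind

Reachable from 4fb1919: {4fb1919, 5b8d02f, 75c4546, 85b33ee, c385da4, d3db9e0}.
Reachable from 005a329: {005a329, 75c4546, 85b33ee, c385da4}.
Only in 4fb1919's history (ahead): {4fb1919, 5b8d02f, d3db9e0} — 3.
Only in 005a329's history (behind): {005a329} — 1.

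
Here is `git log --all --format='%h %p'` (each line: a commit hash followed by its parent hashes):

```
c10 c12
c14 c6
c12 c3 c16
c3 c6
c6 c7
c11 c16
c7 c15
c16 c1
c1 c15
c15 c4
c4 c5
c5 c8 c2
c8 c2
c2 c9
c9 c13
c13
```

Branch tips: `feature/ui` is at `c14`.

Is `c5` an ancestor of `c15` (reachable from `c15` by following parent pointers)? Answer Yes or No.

Yes

Ancestors of c15 (commits reachable by following parents): {c13, c15, c2, c4, c5, c8, c9}.
c5 is in that set, so it is an ancestor of c15.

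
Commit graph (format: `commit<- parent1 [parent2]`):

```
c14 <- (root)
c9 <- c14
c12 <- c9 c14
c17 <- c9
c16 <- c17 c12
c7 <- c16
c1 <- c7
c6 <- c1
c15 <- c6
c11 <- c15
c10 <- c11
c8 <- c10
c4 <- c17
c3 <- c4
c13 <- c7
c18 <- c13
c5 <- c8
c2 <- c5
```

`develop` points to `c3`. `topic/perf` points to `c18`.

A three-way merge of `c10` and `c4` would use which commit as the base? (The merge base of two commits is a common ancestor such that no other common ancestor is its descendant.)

c17

Ancestors of c10: {c1, c10, c11, c12, c14, c15, c16, c17, c6, c7, c9}.
Ancestors of c4: {c14, c17, c4, c9}.
Common ancestors: {c14, c17, c9}.
Among these, c17 is not an ancestor of any other common ancestor — it is the merge base.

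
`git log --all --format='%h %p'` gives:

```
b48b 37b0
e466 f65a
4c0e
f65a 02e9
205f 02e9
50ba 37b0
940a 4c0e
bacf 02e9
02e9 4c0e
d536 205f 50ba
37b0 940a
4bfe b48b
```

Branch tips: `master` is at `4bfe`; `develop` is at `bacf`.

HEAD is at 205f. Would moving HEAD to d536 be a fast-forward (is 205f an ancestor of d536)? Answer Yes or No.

A fast-forward from 205f to d536 is possible iff 205f is an ancestor of d536.
Ancestors of d536: {02e9, 205f, 37b0, 4c0e, 50ba, 940a, d536}.
205f is among them, so fast-forward is possible.

Yes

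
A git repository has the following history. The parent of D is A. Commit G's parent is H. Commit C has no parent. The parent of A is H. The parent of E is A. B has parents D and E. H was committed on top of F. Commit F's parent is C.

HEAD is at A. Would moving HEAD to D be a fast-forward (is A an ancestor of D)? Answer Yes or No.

A fast-forward from A to D is possible iff A is an ancestor of D.
Ancestors of D: {A, C, D, F, H}.
A is among them, so fast-forward is possible.

Yes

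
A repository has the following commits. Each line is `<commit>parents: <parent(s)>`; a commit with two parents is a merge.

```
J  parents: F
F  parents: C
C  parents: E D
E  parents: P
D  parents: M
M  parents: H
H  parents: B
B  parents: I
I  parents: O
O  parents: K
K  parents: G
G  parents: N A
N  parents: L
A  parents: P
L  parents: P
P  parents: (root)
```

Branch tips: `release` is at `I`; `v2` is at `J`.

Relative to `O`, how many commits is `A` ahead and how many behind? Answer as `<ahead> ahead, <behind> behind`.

0 ahead, 5 behind

Reachable from A: {A, P}.
Reachable from O: {A, G, K, L, N, O, P}.
Only in A's history (ahead): {} — 0.
Only in O's history (behind): {G, K, L, N, O} — 5.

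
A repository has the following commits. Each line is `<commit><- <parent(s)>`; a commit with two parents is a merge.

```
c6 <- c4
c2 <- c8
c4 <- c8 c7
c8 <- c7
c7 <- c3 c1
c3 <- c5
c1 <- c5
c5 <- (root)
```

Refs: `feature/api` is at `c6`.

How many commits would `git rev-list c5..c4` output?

Reachable from c4: {c1, c3, c4, c5, c7, c8}.
Reachable from c5: {c5}.
In c4's history but not c5's: {c1, c3, c4, c7, c8} — 5 commits.

5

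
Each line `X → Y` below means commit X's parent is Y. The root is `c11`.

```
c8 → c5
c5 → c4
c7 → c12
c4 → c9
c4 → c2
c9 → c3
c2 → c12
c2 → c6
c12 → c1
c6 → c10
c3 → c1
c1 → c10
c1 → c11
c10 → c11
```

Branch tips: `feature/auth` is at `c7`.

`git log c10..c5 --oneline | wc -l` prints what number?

8

Reachable from c5: {c1, c10, c11, c12, c2, c3, c4, c5, c6, c9}.
Reachable from c10: {c10, c11}.
In c5's history but not c10's: {c1, c12, c2, c3, c4, c5, c6, c9} — 8 commits.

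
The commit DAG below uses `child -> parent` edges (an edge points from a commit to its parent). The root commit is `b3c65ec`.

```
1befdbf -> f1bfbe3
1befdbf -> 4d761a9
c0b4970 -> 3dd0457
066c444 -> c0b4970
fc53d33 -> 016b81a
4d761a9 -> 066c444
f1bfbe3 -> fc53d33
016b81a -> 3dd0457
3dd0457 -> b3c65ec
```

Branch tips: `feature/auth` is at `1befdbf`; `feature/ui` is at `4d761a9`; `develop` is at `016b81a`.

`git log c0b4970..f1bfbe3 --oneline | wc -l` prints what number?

3

Reachable from f1bfbe3: {016b81a, 3dd0457, b3c65ec, f1bfbe3, fc53d33}.
Reachable from c0b4970: {3dd0457, b3c65ec, c0b4970}.
In f1bfbe3's history but not c0b4970's: {016b81a, f1bfbe3, fc53d33} — 3 commits.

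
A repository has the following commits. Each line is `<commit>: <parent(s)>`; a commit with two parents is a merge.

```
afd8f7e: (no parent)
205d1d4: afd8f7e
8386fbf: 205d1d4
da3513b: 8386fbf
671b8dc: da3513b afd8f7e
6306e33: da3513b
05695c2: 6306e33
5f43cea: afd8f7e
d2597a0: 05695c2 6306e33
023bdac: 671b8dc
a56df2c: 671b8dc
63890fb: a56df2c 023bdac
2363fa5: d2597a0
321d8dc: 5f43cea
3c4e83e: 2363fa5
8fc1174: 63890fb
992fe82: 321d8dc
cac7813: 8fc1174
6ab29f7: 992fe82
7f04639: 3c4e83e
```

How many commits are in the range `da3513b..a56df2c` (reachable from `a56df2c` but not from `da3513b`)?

2

Reachable from a56df2c: {205d1d4, 671b8dc, 8386fbf, a56df2c, afd8f7e, da3513b}.
Reachable from da3513b: {205d1d4, 8386fbf, afd8f7e, da3513b}.
In a56df2c's history but not da3513b's: {671b8dc, a56df2c} — 2 commits.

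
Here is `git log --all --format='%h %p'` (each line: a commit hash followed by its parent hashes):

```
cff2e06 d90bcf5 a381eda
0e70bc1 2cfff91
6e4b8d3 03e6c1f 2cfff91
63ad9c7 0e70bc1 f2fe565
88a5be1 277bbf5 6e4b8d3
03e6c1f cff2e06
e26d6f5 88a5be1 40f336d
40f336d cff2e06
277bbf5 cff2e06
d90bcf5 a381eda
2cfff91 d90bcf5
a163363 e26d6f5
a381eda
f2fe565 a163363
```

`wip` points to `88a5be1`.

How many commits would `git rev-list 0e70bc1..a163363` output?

Reachable from a163363: {03e6c1f, 277bbf5, 2cfff91, 40f336d, 6e4b8d3, 88a5be1, a163363, a381eda, cff2e06, d90bcf5, e26d6f5}.
Reachable from 0e70bc1: {0e70bc1, 2cfff91, a381eda, d90bcf5}.
In a163363's history but not 0e70bc1's: {03e6c1f, 277bbf5, 40f336d, 6e4b8d3, 88a5be1, a163363, cff2e06, e26d6f5} — 8 commits.

8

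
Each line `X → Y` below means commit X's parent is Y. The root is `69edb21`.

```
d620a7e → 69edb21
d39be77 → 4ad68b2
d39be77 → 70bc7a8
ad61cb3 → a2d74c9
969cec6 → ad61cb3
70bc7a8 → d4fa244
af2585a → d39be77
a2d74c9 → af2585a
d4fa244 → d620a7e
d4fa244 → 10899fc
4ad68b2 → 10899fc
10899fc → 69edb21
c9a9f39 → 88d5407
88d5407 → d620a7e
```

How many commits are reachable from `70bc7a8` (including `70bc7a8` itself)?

Walking parent pointers from 70bc7a8: reachable set = {10899fc, 69edb21, 70bc7a8, d4fa244, d620a7e}.
That is 5 commits.

5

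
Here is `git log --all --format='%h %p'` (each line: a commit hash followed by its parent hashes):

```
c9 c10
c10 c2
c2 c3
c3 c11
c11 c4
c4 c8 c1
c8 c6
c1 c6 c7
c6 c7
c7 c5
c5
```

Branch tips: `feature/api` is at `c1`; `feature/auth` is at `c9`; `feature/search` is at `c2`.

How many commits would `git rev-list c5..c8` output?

3

Reachable from c8: {c5, c6, c7, c8}.
Reachable from c5: {c5}.
In c8's history but not c5's: {c6, c7, c8} — 3 commits.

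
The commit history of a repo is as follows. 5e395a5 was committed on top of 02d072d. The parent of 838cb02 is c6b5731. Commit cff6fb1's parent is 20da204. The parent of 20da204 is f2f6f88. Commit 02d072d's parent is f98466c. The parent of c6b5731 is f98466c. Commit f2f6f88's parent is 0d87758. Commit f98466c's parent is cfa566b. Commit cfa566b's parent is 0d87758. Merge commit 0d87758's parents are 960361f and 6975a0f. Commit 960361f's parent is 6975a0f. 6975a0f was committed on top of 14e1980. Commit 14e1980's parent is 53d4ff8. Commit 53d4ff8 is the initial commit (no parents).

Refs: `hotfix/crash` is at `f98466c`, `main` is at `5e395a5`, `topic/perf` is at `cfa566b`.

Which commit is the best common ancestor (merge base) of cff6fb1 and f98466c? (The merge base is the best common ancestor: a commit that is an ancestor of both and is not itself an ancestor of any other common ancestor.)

Ancestors of cff6fb1: {0d87758, 14e1980, 20da204, 53d4ff8, 6975a0f, 960361f, cff6fb1, f2f6f88}.
Ancestors of f98466c: {0d87758, 14e1980, 53d4ff8, 6975a0f, 960361f, cfa566b, f98466c}.
Common ancestors: {0d87758, 14e1980, 53d4ff8, 6975a0f, 960361f}.
Among these, 0d87758 is not an ancestor of any other common ancestor — it is the merge base.

0d87758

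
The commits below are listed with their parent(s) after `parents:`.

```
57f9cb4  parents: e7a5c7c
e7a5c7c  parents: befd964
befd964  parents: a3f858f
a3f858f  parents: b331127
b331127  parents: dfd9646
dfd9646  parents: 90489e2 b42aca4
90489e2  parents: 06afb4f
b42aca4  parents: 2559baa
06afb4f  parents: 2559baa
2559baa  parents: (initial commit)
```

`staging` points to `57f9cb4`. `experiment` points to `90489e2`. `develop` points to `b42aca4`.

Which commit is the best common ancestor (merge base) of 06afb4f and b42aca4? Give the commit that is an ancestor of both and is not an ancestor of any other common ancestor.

2559baa

Ancestors of 06afb4f: {06afb4f, 2559baa}.
Ancestors of b42aca4: {2559baa, b42aca4}.
Common ancestors: {2559baa}.
The only common ancestor is 2559baa, so it is the merge base.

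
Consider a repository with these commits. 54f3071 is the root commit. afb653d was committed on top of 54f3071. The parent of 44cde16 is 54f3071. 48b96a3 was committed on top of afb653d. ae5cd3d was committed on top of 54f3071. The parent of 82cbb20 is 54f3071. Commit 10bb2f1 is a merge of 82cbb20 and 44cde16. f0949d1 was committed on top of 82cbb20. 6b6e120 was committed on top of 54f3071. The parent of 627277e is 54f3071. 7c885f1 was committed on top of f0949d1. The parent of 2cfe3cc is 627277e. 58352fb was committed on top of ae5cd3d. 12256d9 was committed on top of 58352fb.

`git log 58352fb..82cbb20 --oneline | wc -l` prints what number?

1

Reachable from 82cbb20: {54f3071, 82cbb20}.
Reachable from 58352fb: {54f3071, 58352fb, ae5cd3d}.
In 82cbb20's history but not 58352fb's: {82cbb20} — 1 commit.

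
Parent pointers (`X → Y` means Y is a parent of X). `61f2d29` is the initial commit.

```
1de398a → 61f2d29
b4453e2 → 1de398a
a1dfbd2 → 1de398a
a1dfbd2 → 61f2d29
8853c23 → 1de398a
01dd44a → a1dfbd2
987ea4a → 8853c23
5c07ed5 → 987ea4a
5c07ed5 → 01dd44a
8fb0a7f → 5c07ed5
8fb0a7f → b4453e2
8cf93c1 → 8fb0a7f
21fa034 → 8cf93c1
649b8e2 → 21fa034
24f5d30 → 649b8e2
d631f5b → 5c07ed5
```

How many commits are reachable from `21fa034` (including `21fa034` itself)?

Walking parent pointers from 21fa034: reachable set = {01dd44a, 1de398a, 21fa034, 5c07ed5, 61f2d29, 8853c23, 8cf93c1, 8fb0a7f, 987ea4a, a1dfbd2, b4453e2}.
That is 11 commits.

11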